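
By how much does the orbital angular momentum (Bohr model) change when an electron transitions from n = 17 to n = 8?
9.49115e-34 J·s (or 9ℏ)

In the Bohr model, L_n = nℏ where ℏ = 1.0545718e-34 J·s.

L_17 = 17ℏ = 1.7927721e-33 J·s
L_8 = 8ℏ = 8.4365744e-34 J·s

ΔL = L_17 - L_8 = (17 - 8)ℏ = 9ℏ
ΔL = 9 × 1.0545718e-34 J·s = 9.49115e-34 J·s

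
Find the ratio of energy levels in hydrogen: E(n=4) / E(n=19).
22.56250

Using E_n = -13.6057 Z² / n² eV with Z = 1:

E_4 = -13.6057 / 4² = -13.6057 / 16 = -0.85035625000 eV
E_19 = -13.6057 / 19² = -13.6057 / 361 = -0.03768891967 eV

The ratio is:
E_4/E_19 = (-0.85035625000) / (-0.03768891967)
E_4/E_19 = (-13.6057/16) / (-13.6057/361)
E_4/E_19 = 361/16
E_4/E_19 = 22.56250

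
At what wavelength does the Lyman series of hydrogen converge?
91.13 nm

The series limit corresponds to the transition from n = ∞ to n = 1.
This is the highest energy (shortest wavelength) transition in the Lyman series.

E_∞ = 0 eV
E_1 = -13.6057 / 1² = -13.6057 eV

Energy at series limit:
ΔE = E_∞ - E_1 = 0 - (-13.6057) = 13.6057 eV
λ = hc/E = 1239.84 eV·nm / 13.6057 eV = 91.13 nm

This energy equals the ionization energy from the n = 1 state of hydrogen.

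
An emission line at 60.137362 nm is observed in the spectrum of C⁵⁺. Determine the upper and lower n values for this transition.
n = 7 → n = 4

First, find the photon energy from the wavelength (hc = 1239.84 eV·nm):
E = hc/λ = 1239.84 eV·nm / 60.137362 nm = 20.616801 eV

The energy levels of C⁵⁺ satisfy E_n = -13.6057 × 6² / n² eV, so an emission n_i → n_f releases
ΔE = 13.6057 × 6² × (1/n_f² − 1/n_i²) eV.

Setting ΔE equal to the photon energy:
1/n_f² − 1/n_i² = 20.616801 / (13.6057 × 6²) = 0.042091838

Since 1/n_i² must be positive, we need 1/n_f² > 0.042091838, i.e. n_f ≤ 4. For each allowed n_f, solve n_i = (1/n_f² − 0.042091838)^(−1/2) and check whether it is a whole number:
  n_f = 1: 1/n_i² = 1.000000000 − 0.042091838 = 0.957908162 → n_i = 1.022  (not an integer) ✗
  n_f = 2: 1/n_i² = 0.250000000 − 0.042091838 = 0.207908162 → n_i = 2.193  (not an integer) ✗
  n_f = 3: 1/n_i² = 0.111111111 − 0.042091838 = 0.069019273 → n_i = 3.806  (not an integer) ✗
  n_f = 4: 1/n_i² = 0.062500000 − 0.042091838 = 0.020408162 → n_i = 7.000  → integer, n_i = 7 ✓

Only n_f = 4 gives an integer upper level, n_i = 7.

The transition is from n = 7 to n = 4 (emission).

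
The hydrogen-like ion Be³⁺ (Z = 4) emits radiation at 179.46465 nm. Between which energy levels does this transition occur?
n = 11 → n = 5

First, find the photon energy from the wavelength (hc = 1239.84 eV·nm):
E = hc/λ = 1239.84 eV·nm / 179.46465 nm = 6.9085472 eV

The energy levels of Be³⁺ satisfy E_n = -13.6057 × 4² / n² eV, so an emission n_i → n_f releases
ΔE = 13.6057 × 4² × (1/n_f² − 1/n_i²) eV.

Setting ΔE equal to the photon energy:
1/n_f² − 1/n_i² = 6.9085472 / (13.6057 × 4²) = 0.031735537

Since 1/n_i² must be positive, we need 1/n_f² > 0.031735537, i.e. n_f ≤ 5. For each allowed n_f, solve n_i = (1/n_f² − 0.031735537)^(−1/2) and check whether it is a whole number:
  n_f = 1: 1/n_i² = 1.000000000 − 0.031735537 = 0.968264463 → n_i = 1.016  (not an integer) ✗
  n_f = 2: 1/n_i² = 0.250000000 − 0.031735537 = 0.218264463 → n_i = 2.140  (not an integer) ✗
  n_f = 3: 1/n_i² = 0.111111111 − 0.031735537 = 0.079375574 → n_i = 3.549  (not an integer) ✗
  n_f = 4: 1/n_i² = 0.062500000 − 0.031735537 = 0.030764463 → n_i = 5.701  (not an integer) ✗
  n_f = 5: 1/n_i² = 0.040000000 − 0.031735537 = 0.008264463 → n_i = 11.000  → integer, n_i = 11 ✓

Only n_f = 5 gives an integer upper level, n_i = 11.

The transition is from n = 11 to n = 5 (emission).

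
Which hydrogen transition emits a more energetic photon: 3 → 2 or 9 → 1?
9 → 1

Calculate the energy for each transition:

Transition 3 → 2:
ΔE₁ = |E_2 - E_3| = |-13.6057/2² - (-13.6057/3²)|
ΔE₁ = |-3.401425000 - (-1.511744444)| = 1.889681 eV

Transition 9 → 1:
ΔE₂ = |E_1 - E_9| = |-13.6057/1² - (-13.6057/9²)|
ΔE₂ = |-13.605700000 - (-0.167971605)| = 13.437728 eV

Since 13.437728 eV > 1.889681 eV, the transition 9 → 1 emits the more energetic photon.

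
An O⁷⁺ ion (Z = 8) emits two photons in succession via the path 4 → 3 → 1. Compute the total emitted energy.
816.34 eV

The energy levels of O⁷⁺ are E_n = -13.6057 × 8² / n² eV.

First transition (4 → 3):
ΔE₁ = |E_3 - E_4|
ΔE₁ = |-96.75164444 - (-54.42280000)| = 42.32884 eV

Second transition (3 → 1):
ΔE₂ = |E_1 - E_3|
ΔE₂ = |-870.76480000 - (-96.75164444)| = 774.01316 eV

Total energy released:
E_total = ΔE₁ + ΔE₂ = 42.32884 + 774.01316 = 816.34 eV

Note: This equals the direct transition 4 → 1: 816.34 eV ✓
Energy is conserved regardless of the path taken.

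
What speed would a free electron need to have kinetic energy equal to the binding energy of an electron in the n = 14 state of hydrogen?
1.5626e+05 m/s (or 0.0521% of c)

The binding energy at n = 14 for hydrogen is:
E_14 = -13.6057/14² = -0.069416837 eV
|E_14| = 0.069416837 eV

Convert to Joules:
KE = 0.069416837 eV × (1.602177 × 10⁻¹⁹ J/eV) = 1.112181e-20 J

Using KE = ½mv²:
v = √(2·KE/m_e)
v = √(2 × 1.112181e-20 J / 9.10938 × 10⁻³¹ kg)
v = 1.5626e+05 m/s

This is approximately 0.0521% the speed of light.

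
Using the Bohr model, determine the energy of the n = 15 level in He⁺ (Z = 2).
-0.241879 eV

For hydrogen-like ions, the energy levels scale with Z²:
E_n = -13.6057 Z² / n² eV

For He⁺ (Z = 2) at n = 15:
E_15 = -13.6057 × 2² / 15²
E_15 = -13.6057 × 4 / 225
E_15 = -54.4228 / 225
E_15 = -0.241879 eV

The energy is 4 times more negative than hydrogen at the same n due to the stronger nuclear charge.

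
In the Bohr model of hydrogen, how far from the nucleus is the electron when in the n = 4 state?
0.84668 nm (or 8.46684 Å)

The Bohr radius formula is:
r_n = n² a₀ / Z

where a₀ = 0.05291772 nm is the Bohr radius.

For H (Z = 1) at n = 4:
r_4 = 4² × 0.05291772 nm / 1
r_4 = 16 × 0.05291772 nm / 1
r_4 = 0.846684 nm / 1
r_4 = 0.84668 nm

The electron orbits at approximately 0.84668 nm from the nucleus.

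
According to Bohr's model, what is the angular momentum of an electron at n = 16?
1.68731e-33 J·s (or 16ℏ)

In the Bohr model, angular momentum is quantized:
L = nℏ

where ℏ = h/(2π) = 1.0545718e-34 J·s

For n = 16:
L = 16 × 1.0545718e-34 J·s
L = 1.68731e-33 J·s

This can also be written as L = 16ℏ.
The angular momentum is an integer multiple of the reduced Planck constant.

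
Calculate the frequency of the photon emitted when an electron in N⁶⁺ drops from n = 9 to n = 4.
8.0850e+15 Hz

First, find the transition energy:
E_9 = -13.6057 × 7² / 9² = -8.2306086 eV
E_4 = -13.6057 × 7² / 4² = -41.6674563 eV
|ΔE| = |E_4 - E_9| = 33.4368477 eV

Convert to Joules: E = 33.4368477 eV × (1.602177 × 10⁻¹⁹ J/eV) = 5.357175e-18 J

Using E = hf:
f = E/h = 5.357175e-18 J / (6.62607 × 10⁻³⁴ J·s)
f = 8.0850e+15 Hz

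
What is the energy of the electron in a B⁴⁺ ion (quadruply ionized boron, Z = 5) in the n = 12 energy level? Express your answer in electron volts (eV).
-2.362 eV

The energy levels of a hydrogen-like atom are given by:
E_n = -13.6057 Z² / n² eV  (with Z = 5 for B⁴⁺)

For n = 12:
E_12 = -13.6057 × 5² / 12²
E_12 = -13.6057 × 25 / 144
E_12 = -2.362 eV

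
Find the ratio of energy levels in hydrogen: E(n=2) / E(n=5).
6.250

Using E_n = -13.6057 Z² / n² eV with Z = 1:

E_2 = -13.6057 / 2² = -13.6057 / 4 = -3.401425000 eV
E_5 = -13.6057 / 5² = -13.6057 / 25 = -0.544228000 eV

The ratio is:
E_2/E_5 = (-3.401425000) / (-0.544228000)
E_2/E_5 = (-13.6057/4) / (-13.6057/25)
E_2/E_5 = 25/4
E_2/E_5 = 6.250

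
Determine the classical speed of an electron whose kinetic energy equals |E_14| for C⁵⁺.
9.37583e+05 m/s (or 0.31274% of c)

The binding energy at n = 14 for C⁵⁺ is:
E_14 = -13.6057 × 6²/14² = -2.49900612 eV
|E_14| = 2.49900612 eV

Convert to Joules:
KE = 2.49900612 eV × (1.602177 × 10⁻¹⁹ J/eV) = 4.0038501e-19 J

Using KE = ½mv²:
v = √(2·KE/m_e)
v = √(2 × 4.0038501e-19 J / 9.10938 × 10⁻³¹ kg)
v = 9.37583e+05 m/s

This is approximately 0.31274% the speed of light.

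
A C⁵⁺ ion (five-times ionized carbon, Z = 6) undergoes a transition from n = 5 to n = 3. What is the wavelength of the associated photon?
35.59629 nm

First, find the transition energy using E_n = -13.6057 Z² / n² eV:
E_5 = -13.6057 × 6² / 5² = -19.5922080 eV
E_3 = -13.6057 × 6² / 3² = -54.4228000 eV

Photon energy: |ΔE| = |E_3 - E_5| = 34.8305920 eV

Convert to wavelength using E = hc/λ with hc = 1239.84 eV·nm:
λ = hc/E = 1239.84 eV·nm / 34.8305920 eV
λ = 35.59629 nm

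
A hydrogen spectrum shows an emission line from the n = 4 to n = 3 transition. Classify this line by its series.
Paschen series

The spectral series in hydrogen are named based on the final (lower) energy level:
- Lyman series: n_final = 1 (ultraviolet)
- Balmer series: n_final = 2 (visible/near-UV)
- Paschen series: n_final = 3 (infrared)
- Brackett series: n_final = 4 (infrared)
- Pfund series: n_final = 5 (far infrared)

Since this transition ends at n = 3, it belongs to the Paschen series.

For reference, this 4 → 3 line has photon energy
ΔE = 13.6057 eV × (1/3² - 1/4²) = 0.66138819444 eV,
corresponding to wavelength λ = hc/ΔE = 1239.84 eV·nm / 0.66138819444 eV = 1874.60256 nm in the infrared region.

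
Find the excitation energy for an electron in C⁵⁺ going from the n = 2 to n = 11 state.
118.40 eV

The energy levels of a hydrogen-like atom are E_n = -13.6057 Z² eV / n².

Energy at n = 2: E_2 = -13.6057 × 6² / 2² = -122.45130 eV
Energy at n = 11: E_11 = -13.6057 × 6² / 11² = -4.04798 eV

The excitation energy is the difference:
ΔE = E_11 - E_2
ΔE = -4.04798 - (-122.45130)
ΔE = 118.40 eV

Since this is positive, energy must be absorbed (photon absorption).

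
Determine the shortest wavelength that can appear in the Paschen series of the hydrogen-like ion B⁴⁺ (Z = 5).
32.81 nm

The series limit corresponds to the transition from n = ∞ to n = 3.
This is the highest energy (shortest wavelength) transition in the Paschen series.

E_∞ = 0 eV
E_3 = -13.6057 × 5² / 3² = -37.7936 eV

Energy at series limit:
ΔE = E_∞ - E_3 = 0 - (-37.7936) = 37.7936 eV
λ = hc/E = 1239.84 eV·nm / 37.7936 eV = 32.81 nm

This energy equals the ionization energy from the n = 3 state of B⁴⁺.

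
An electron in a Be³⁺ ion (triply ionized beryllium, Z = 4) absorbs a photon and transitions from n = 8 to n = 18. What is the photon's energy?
2.729539 eV

The energy levels of a hydrogen-like atom are E_n = -13.6057 Z² eV / n².

Energy at n = 8: E_8 = -13.6057 × 4² / 8² = -3.401425000 eV
Energy at n = 18: E_18 = -13.6057 × 4² / 18² = -0.671886420 eV

The excitation energy is the difference:
ΔE = E_18 - E_8
ΔE = -0.671886420 - (-3.401425000)
ΔE = 2.729539 eV

Since this is positive, energy must be absorbed (photon absorption).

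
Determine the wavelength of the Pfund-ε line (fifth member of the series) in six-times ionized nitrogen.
61.990825 nm

The lines of a series are numbered from the longest wavelength (smallest ΔE) outward; the fifth line is the transition from n = n_f + 5 to n_f.
The Pfund series has all transitions ending at n_f = 5.

For N⁶⁺ (Z = 7), the fifth line (ε-line) is the jump from n = 10 to n = 5:
E_10 = -13.6057 × 7² / 10² = -6.66679300 eV
E_5 = -13.6057 × 7² / 5² = -26.66717200 eV
ΔE = E_10 - E_5 = 20.00037900 eV

λ = hc/E = 1239.84 eV·nm / 20.00037900 eV
λ = 61.990825 nm

This is the ε-line of the Pfund series in N⁶⁺.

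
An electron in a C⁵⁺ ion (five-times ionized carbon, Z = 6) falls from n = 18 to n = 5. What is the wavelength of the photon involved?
68.57 nm

First, find the transition energy using E_n = -13.6057 Z² / n² eV:
E_18 = -13.6057 × 6² / 18² = -1.5117 eV
E_5 = -13.6057 × 6² / 5² = -19.5922 eV

Photon energy: |ΔE| = |E_5 - E_18| = 18.0805 eV

Convert to wavelength using E = hc/λ with hc = 1239.84 eV·nm:
λ = hc/E = 1239.84 eV·nm / 18.0805 eV
λ = 68.57 nm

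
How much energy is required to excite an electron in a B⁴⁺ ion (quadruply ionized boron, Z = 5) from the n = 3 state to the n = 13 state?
35.78 eV

The energy levels of a hydrogen-like atom are E_n = -13.6057 Z² eV / n².

Energy at n = 3: E_3 = -13.6057 × 5² / 3² = -37.79361 eV
Energy at n = 13: E_13 = -13.6057 × 5² / 13² = -2.01268 eV

The excitation energy is the difference:
ΔE = E_13 - E_3
ΔE = -2.01268 - (-37.79361)
ΔE = 35.78 eV

Since this is positive, energy must be absorbed (photon absorption).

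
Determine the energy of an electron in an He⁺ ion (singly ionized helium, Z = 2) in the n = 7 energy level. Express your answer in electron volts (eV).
-1.110669 eV

The energy levels of a hydrogen-like atom are given by:
E_n = -13.6057 Z² / n² eV  (with Z = 2 for He⁺)

For n = 7:
E_7 = -13.6057 × 2² / 7²
E_7 = -13.6057 × 4 / 49
E_7 = -1.110669 eV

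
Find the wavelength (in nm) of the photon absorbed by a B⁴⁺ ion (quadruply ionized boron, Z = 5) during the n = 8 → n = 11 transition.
495.22 nm

First, find the transition energy using E_n = -13.6057 Z² / n² eV:
E_8 = -13.6057 × 5² / 8² = -5.314727 eV
E_11 = -13.6057 × 5² / 11² = -2.811095 eV

Photon energy: |ΔE| = |E_11 - E_8| = 2.503632 eV

Convert to wavelength using E = hc/λ with hc = 1239.84 eV·nm:
λ = hc/E = 1239.84 eV·nm / 2.503632 eV
λ = 495.22 nm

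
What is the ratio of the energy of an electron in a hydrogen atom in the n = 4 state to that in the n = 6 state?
2.2500

Using E_n = -13.6057 Z² / n² eV with Z = 1:

E_4 = -13.6057 / 4² = -13.6057 / 16 = -0.8503562500 eV
E_6 = -13.6057 / 6² = -13.6057 / 36 = -0.3779361111 eV

The ratio is:
E_4/E_6 = (-0.8503562500) / (-0.3779361111)
E_4/E_6 = (-13.6057/16) / (-13.6057/36)
E_4/E_6 = 36/16
E_4/E_6 = 2.2500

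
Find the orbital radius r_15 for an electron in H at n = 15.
11.9065 nm (or 119.0648 Å)

The Bohr radius formula is:
r_n = n² a₀ / Z

where a₀ = 0.0529177 nm is the Bohr radius.

For H (Z = 1) at n = 15:
r_15 = 15² × 0.0529177 nm / 1
r_15 = 225 × 0.0529177 nm / 1
r_15 = 11.90648 nm / 1
r_15 = 11.9065 nm

The electron orbits at approximately 11.9065 nm from the nucleus.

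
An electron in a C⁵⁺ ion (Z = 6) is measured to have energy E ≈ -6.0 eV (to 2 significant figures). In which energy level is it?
n = 9

The exact energy levels follow E_n = -13.6057 Z² / n² eV with Z = 6.

The measured value (-6.0 eV) is reported to only 2 significant figures, so we must test candidate n values and see which one matches to that precision.

Candidate energies:
  n = 7:  E = -13.6057 × 6² / 7² = -9.996024 eV
  n = 8:  E = -13.6057 × 6² / 8² = -7.653206 eV
  n = 9:  E = -13.6057 × 6² / 9² = -6.046978 eV  ← matches
  n = 10:  E = -13.6057 × 6² / 10² = -4.898052 eV
  n = 11:  E = -13.6057 × 6² / 11² = -4.047977 eV

Checking against the measurement of -6.0 eV (2 sig figs), only n = 9 agrees:
E_9 = -6.046978 eV, which rounds to -6.0 eV ✓

Therefore n = 9.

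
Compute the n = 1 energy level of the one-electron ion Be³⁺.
-217.69120 eV

For hydrogen-like ions, the energy levels scale with Z²:
E_n = -13.6057 Z² / n² eV

For Be³⁺ (Z = 4) at n = 1:
E_1 = -13.6057 × 4² / 1²
E_1 = -13.6057 × 16 / 1
E_1 = -217.6912 / 1
E_1 = -217.69120 eV

The energy is 16 times more negative than hydrogen at the same n due to the stronger nuclear charge.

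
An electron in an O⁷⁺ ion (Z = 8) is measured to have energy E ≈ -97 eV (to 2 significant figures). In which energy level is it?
n = 3

The exact energy levels follow E_n = -13.6057 Z² / n² eV with Z = 8.

The measured value (-97 eV) is reported to only 2 significant figures, so we must test candidate n values and see which one matches to that precision.

Candidate energies:
  n = 1:  E = -13.6057 × 8² / 1² = -870.76480 eV
  n = 2:  E = -13.6057 × 8² / 2² = -217.69120 eV
  n = 3:  E = -13.6057 × 8² / 3² = -96.75164 eV  ← matches
  n = 4:  E = -13.6057 × 8² / 4² = -54.42280 eV
  n = 5:  E = -13.6057 × 8² / 5² = -34.83059 eV

Checking against the measurement of -97 eV (2 sig figs), only n = 3 agrees:
E_3 = -96.75164 eV, which rounds to -97 eV ✓

Therefore n = 3.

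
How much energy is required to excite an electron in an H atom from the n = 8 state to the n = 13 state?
0.132 eV

The energy levels of a hydrogen-like atom are E_n = -13.6057 eV / n².

Energy at n = 8: E_8 = -13.6057 / 8² = -0.212589 eV
Energy at n = 13: E_13 = -13.6057 / 13² = -0.080507 eV

The excitation energy is the difference:
ΔE = E_13 - E_8
ΔE = -0.080507 - (-0.212589)
ΔE = 0.132 eV

Since this is positive, energy must be absorbed (photon absorption).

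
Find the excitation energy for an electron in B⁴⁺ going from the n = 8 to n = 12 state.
2.95263 eV

The energy levels of a hydrogen-like atom are E_n = -13.6057 Z² eV / n².

Energy at n = 8: E_8 = -13.6057 × 5² / 8² = -5.31472656 eV
Energy at n = 12: E_12 = -13.6057 × 5² / 12² = -2.36210069 eV

The excitation energy is the difference:
ΔE = E_12 - E_8
ΔE = -2.36210069 - (-5.31472656)
ΔE = 2.95263 eV

Since this is positive, energy must be absorbed (photon absorption).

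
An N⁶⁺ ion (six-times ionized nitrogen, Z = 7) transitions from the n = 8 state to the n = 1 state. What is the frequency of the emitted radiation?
1.587e+17 Hz

First, find the transition energy:
E_8 = -13.6057 × 7² / 8² = -10.41686406 eV
E_1 = -13.6057 × 7² / 1² = -666.67930000 eV
|ΔE| = |E_1 - E_8| = 656.26243594 eV

Convert to Joules: E = 656.26243594 eV × (1.602177 × 10⁻¹⁹ J/eV) = 1.05145e-16 J

Using E = hf:
f = E/h = 1.05145e-16 J / (6.62607 × 10⁻³⁴ J·s)
f = 1.587e+17 Hz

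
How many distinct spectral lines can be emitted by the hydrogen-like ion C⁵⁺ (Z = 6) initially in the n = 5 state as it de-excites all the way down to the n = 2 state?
6

The electron can occupy levels n = 2, 3, ..., 5 during de-excitation — that is m = 5 - 2 + 1 = 4 distinct levels.

The number of distinct spectral lines equals the number of ways to choose 2 of these m levels (each pair gives one possible emission transition):

Number of lines = m(m-1)/2 = 4×3/2 = 6

These correspond to all possible transitions between the 4 levels:
5 → 4, 5 → 3, 5 → 2, 4 → 3, 4 → 2, 3 → 2

Each transition produces a photon with a unique energy (and thus wavelength). This count does not depend on Z.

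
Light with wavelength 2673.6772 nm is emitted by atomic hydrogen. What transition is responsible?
n = 13 → n = 5

First, find the photon energy from the wavelength (hc = 1239.84 eV·nm):
E = hc/λ = 1239.84 eV·nm / 2673.6772 nm = 0.46372090 eV

The energy levels of hydrogen satisfy E_n = -13.6057 / n² eV, so an emission n_i → n_f releases
ΔE = 13.6057 × (1/n_f² − 1/n_i²) eV.

Setting ΔE equal to the photon energy:
1/n_f² − 1/n_i² = 0.46372090 / 13.6057 = 0.034082840

Since 1/n_i² must be positive, we need 1/n_f² > 0.034082840, i.e. n_f ≤ 5. For each allowed n_f, solve n_i = (1/n_f² − 0.034082840)^(−1/2) and check whether it is a whole number:
  n_f = 1: 1/n_i² = 1.000000000 − 0.034082840 = 0.965917160 → n_i = 1.017  (not an integer) ✗
  n_f = 2: 1/n_i² = 0.250000000 − 0.034082840 = 0.215917160 → n_i = 2.152  (not an integer) ✗
  n_f = 3: 1/n_i² = 0.111111111 − 0.034082840 = 0.077028271 → n_i = 3.603  (not an integer) ✗
  n_f = 4: 1/n_i² = 0.062500000 − 0.034082840 = 0.028417160 → n_i = 5.932  (not an integer) ✗
  n_f = 5: 1/n_i² = 0.040000000 − 0.034082840 = 0.005917160 → n_i = 13.000  → integer, n_i = 13 ✓

Only n_f = 5 gives an integer upper level, n_i = 13.

The transition is from n = 13 to n = 5 (emission).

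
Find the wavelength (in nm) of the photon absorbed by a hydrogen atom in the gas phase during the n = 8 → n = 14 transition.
8659.7802 nm

First, find the transition energy using E_n = -13.6057 / n² eV:
E_8 = -13.6057 / 8² = -0.2125890625 eV
E_14 = -13.6057 / 14² = -0.0694168367 eV

Photon energy: |ΔE| = |E_14 - E_8| = 0.1431722258 eV

Convert to wavelength using E = hc/λ with hc = 1239.84 eV·nm:
λ = hc/E = 1239.84 eV·nm / 0.1431722258 eV
λ = 8659.7802 nm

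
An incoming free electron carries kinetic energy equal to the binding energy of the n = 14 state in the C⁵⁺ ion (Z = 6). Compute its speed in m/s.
9.38e+05 m/s (or 0.3127% of c)

The binding energy at n = 14 for C⁵⁺ is:
E_14 = -13.6057 × 6²/14² = -2.499006 eV
|E_14| = 2.499006 eV

Convert to Joules:
KE = 2.499006 eV × (1.602177 × 10⁻¹⁹ J/eV) = 4.0038e-19 J

Using KE = ½mv²:
v = √(2·KE/m_e)
v = √(2 × 4.0038e-19 J / 9.10938 × 10⁻³¹ kg)
v = 9.38e+05 m/s

This is approximately 0.3127% the speed of light.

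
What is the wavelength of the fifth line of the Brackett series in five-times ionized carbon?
50.4701 nm

The lines of a series are numbered from the longest wavelength (smallest ΔE) outward; the fifth line is the transition from n = n_f + 5 to n_f.
The Brackett series has all transitions ending at n_f = 4.

For C⁵⁺ (Z = 6), the fifth line (ε-line) is the jump from n = 9 to n = 4:
E_9 = -13.6057 × 6² / 9² = -6.046978 eV
E_4 = -13.6057 × 6² / 4² = -30.612825 eV
ΔE = E_9 - E_4 = 24.565847 eV

λ = hc/E = 1239.84 eV·nm / 24.565847 eV
λ = 50.4701 nm

This is the ε-line of the Brackett series in C⁵⁺.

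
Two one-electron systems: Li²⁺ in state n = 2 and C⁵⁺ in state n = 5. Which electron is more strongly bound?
Li²⁺ at n = 2 (E = -30.61283 eV)

Using E_n = -13.6057 Z² / n² eV:

Li²⁺ (Z = 3) at n = 2:
E = -13.6057 × 3² / 2² = -13.6057 × 9 / 4 = -30.61282500 eV

C⁵⁺ (Z = 6) at n = 5:
E = -13.6057 × 6² / 5² = -13.6057 × 36 / 25 = -19.59220800 eV

Since -30.61282500 eV < -19.59220800 eV,
Li²⁺ at n = 2 is more tightly bound (requires more energy to ionize).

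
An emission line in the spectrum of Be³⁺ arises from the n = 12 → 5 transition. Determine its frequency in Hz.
1.74e+15 Hz

First, find the transition energy:
E_12 = -13.6057 × 4² / 12² = -1.511744 eV
E_5 = -13.6057 × 4² / 5² = -8.707648 eV
|ΔE| = |E_5 - E_12| = 7.195904 eV

Convert to Joules: E = 7.195904 eV × (1.602177 × 10⁻¹⁹ J/eV) = 1.1529e-18 J

Using E = hf:
f = E/h = 1.1529e-18 J / (6.62607 × 10⁻³⁴ J·s)
f = 1.74e+15 Hz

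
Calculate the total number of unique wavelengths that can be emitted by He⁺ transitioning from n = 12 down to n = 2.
55

The electron can occupy levels n = 2, 3, ..., 12 during de-excitation — that is m = 12 - 2 + 1 = 11 distinct levels.

The number of distinct spectral lines equals the number of ways to choose 2 of these m levels (each pair gives one possible emission transition):

Number of lines = m(m-1)/2 = 11×10/2 = 55

These correspond to all possible transitions between the 11 levels:
12 → 11, 12 → 10, 12 → 9, 12 → 8, 12 → 7, 12 → 6, 12 → 5, 12 → 4...

Each transition produces a photon with a unique energy (and thus wavelength). This count does not depend on Z.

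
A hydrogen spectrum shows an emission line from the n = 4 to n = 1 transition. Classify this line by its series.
Lyman series

The spectral series in hydrogen are named based on the final (lower) energy level:
- Lyman series: n_final = 1 (ultraviolet)
- Balmer series: n_final = 2 (visible/near-UV)
- Paschen series: n_final = 3 (infrared)
- Brackett series: n_final = 4 (infrared)
- Pfund series: n_final = 5 (far infrared)

Since this transition ends at n = 1, it belongs to the Lyman series.

For reference, this 4 → 1 line has photon energy
ΔE = 13.6057 eV × (1/1² - 1/4²) = 12.75534 eV,
corresponding to wavelength λ = hc/ΔE = 1239.84 eV·nm / 12.75534 eV = 97.202 nm in the ultraviolet region.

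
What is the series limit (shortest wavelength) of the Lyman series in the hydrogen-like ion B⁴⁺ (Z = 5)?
3.645 nm

The series limit corresponds to the transition from n = ∞ to n = 1.
This is the highest energy (shortest wavelength) transition in the Lyman series.

E_∞ = 0 eV
E_1 = -13.6057 × 5² / 1² = -340.14250 eV

Energy at series limit:
ΔE = E_∞ - E_1 = 0 - (-340.14250) = 340.14250 eV
λ = hc/E = 1239.84 eV·nm / 340.14250 eV = 3.645 nm

This energy equals the ionization energy from the n = 1 state of B⁴⁺.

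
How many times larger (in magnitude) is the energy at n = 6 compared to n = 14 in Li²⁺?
5.444444

Using E_n = -13.6057 Z² / n² eV with Z = 3:

E_6 = -13.6057 × 3² / 6² = -122.4513 / 36 = -3.401425000000 eV
E_14 = -13.6057 × 3² / 14² = -122.4513 / 196 = -0.624751530612 eV

The ratio is:
E_6/E_14 = (-3.401425000000) / (-0.624751530612)
E_6/E_14 = (-122.4513/36) / (-122.4513/196)
E_6/E_14 = 196/36
E_6/E_14 = 5.444444
(Note: the Z² factors cancel in the ratio.)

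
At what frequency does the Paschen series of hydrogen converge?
3.65538e+14 Hz

The series limit corresponds to the transition from n = ∞ to n = 3.
This is the highest energy (shortest wavelength) transition in the Paschen series.

E_∞ = 0 eV
E_3 = -13.6057 / 3² = -1.51174444 eV

Energy at series limit:
ΔE = E_∞ - E_3 = 0 - (-1.51174444) = 1.51174444 eV
E = 1.51174444 eV × (1.602177 × 10⁻¹⁹ J/eV) = 2.4220822e-19 J
f = E/h = 2.4220822e-19 J / (6.62607 × 10⁻³⁴ J·s) = 3.65538e+14 Hz

This energy equals the ionization energy from the n = 3 state of hydrogen.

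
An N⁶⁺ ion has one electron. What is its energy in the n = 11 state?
-5.5097 eV

For hydrogen-like ions, the energy levels scale with Z²:
E_n = -13.6057 Z² / n² eV

For N⁶⁺ (Z = 7) at n = 11:
E_11 = -13.6057 × 7² / 11²
E_11 = -13.6057 × 49 / 121
E_11 = -666.6793 / 121
E_11 = -5.5097 eV

The energy is 49 times more negative than hydrogen at the same n due to the stronger nuclear charge.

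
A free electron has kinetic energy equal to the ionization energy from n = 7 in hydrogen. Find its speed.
3.1253e+05 m/s (or 0.10425% of c)

The binding energy at n = 7 for hydrogen is:
E_7 = -13.6057/7² = -0.27766735 eV
|E_7| = 0.27766735 eV

Convert to Joules:
KE = 0.27766735 eV × (1.602177 × 10⁻¹⁹ J/eV) = 4.448722e-20 J

Using KE = ½mv²:
v = √(2·KE/m_e)
v = √(2 × 4.448722e-20 J / 9.10938 × 10⁻³¹ kg)
v = 3.1253e+05 m/s

This is approximately 0.10425% the speed of light.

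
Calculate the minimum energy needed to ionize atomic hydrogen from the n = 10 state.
0.14 eV

The ionization energy is the energy needed to remove the electron completely (n → ∞).

For hydrogen, E_n = -13.6057 eV / n².

At n = 10: E_10 = -13.6057 / 10² = -0.13606 eV
At n = ∞: E_∞ = 0 eV

Ionization energy = E_∞ - E_10 = 0 - (-0.13606) = 0.13606 eV
Ionization energy ≈ 0.14 eV

This is also called the binding energy of the electron in state n = 10.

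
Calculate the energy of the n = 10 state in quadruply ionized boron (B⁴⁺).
-3.401 eV

For hydrogen-like ions, the energy levels scale with Z²:
E_n = -13.6057 Z² / n² eV

For B⁴⁺ (Z = 5) at n = 10:
E_10 = -13.6057 × 5² / 10²
E_10 = -13.6057 × 25 / 100
E_10 = -340.1425 / 100
E_10 = -3.401 eV

The energy is 25 times more negative than hydrogen at the same n due to the stronger nuclear charge.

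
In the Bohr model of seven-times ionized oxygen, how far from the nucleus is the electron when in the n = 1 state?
0.0066 nm (or 0.0662 Å)

The Bohr radius formula is:
r_n = n² a₀ / Z

where a₀ = 0.0529177 nm is the Bohr radius.

For O⁷⁺ (Z = 8) at n = 1:
r_1 = 1² × 0.0529177 nm / 8
r_1 = 1 × 0.0529177 nm / 8
r_1 = 0.05292 nm / 8
r_1 = 0.0066 nm

The electron orbits at approximately 0.0066 nm from the nucleus.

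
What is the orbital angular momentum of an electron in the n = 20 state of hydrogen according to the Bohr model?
2.10914e-33 J·s (or 20ℏ)

In the Bohr model, angular momentum is quantized:
L = nℏ

where ℏ = h/(2π) = 1.0545718e-34 J·s

For n = 20:
L = 20 × 1.0545718e-34 J·s
L = 2.10914e-33 J·s

This can also be written as L = 20ℏ.
The angular momentum is an integer multiple of the reduced Planck constant.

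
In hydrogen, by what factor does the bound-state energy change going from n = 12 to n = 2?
36.00

Using E_n = -13.6057 Z² / n² eV with Z = 1:

E_2 = -13.6057 / 2² = -13.6057 / 4 = -3.40142500 eV
E_12 = -13.6057 / 12² = -13.6057 / 144 = -0.09448403 eV

The ratio is:
E_2/E_12 = (-3.40142500) / (-0.09448403)
E_2/E_12 = (-13.6057/4) / (-13.6057/144)
E_2/E_12 = 144/4
E_2/E_12 = 36.00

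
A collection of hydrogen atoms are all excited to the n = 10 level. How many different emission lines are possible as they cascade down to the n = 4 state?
21

The electron can occupy levels n = 4, 5, ..., 10 during de-excitation — that is m = 10 - 4 + 1 = 7 distinct levels.

The number of distinct spectral lines equals the number of ways to choose 2 of these m levels (each pair gives one possible emission transition):

Number of lines = m(m-1)/2 = 7×6/2 = 21

These correspond to all possible transitions between the 7 levels:
10 → 9, 10 → 8, 10 → 7, 10 → 6, 10 → 5, 10 → 4, 9 → 8, 9 → 7...

Each transition produces a photon with a unique energy (and thus wavelength). This count does not depend on Z.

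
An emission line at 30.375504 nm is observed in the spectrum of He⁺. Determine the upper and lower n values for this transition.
n = 2 → n = 1

First, find the photon energy from the wavelength (hc = 1239.84 eV·nm):
E = hc/λ = 1239.84 eV·nm / 30.375504 nm = 40.817101 eV

The energy levels of He⁺ satisfy E_n = -13.6057 × 2² / n² eV, so an emission n_i → n_f releases
ΔE = 13.6057 × 2² × (1/n_f² − 1/n_i²) eV.

Setting ΔE equal to the photon energy:
1/n_f² − 1/n_i² = 40.817101 / (13.6057 × 2²) = 0.75000002

Since 1/n_i² must be positive, we need 1/n_f² > 0.75000002, i.e. n_f ≤ 1. For each allowed n_f, solve n_i = (1/n_f² − 0.75000002)^(−1/2) and check whether it is a whole number:
  n_f = 1: 1/n_i² = 1.00000000 − 0.75000002 = 0.24999998 → n_i = 2.000  → integer, n_i = 2 ✓

Only n_f = 1 gives an integer upper level, n_i = 2.

The transition is from n = 2 to n = 1 (emission).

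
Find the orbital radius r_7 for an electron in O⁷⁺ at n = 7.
0.3241 nm (or 3.2412 Å)

The Bohr radius formula is:
r_n = n² a₀ / Z

where a₀ = 0.0529177 nm is the Bohr radius.

For O⁷⁺ (Z = 8) at n = 7:
r_7 = 7² × 0.0529177 nm / 8
r_7 = 49 × 0.0529177 nm / 8
r_7 = 2.59297 nm / 8
r_7 = 0.3241 nm

The electron orbits at approximately 0.3241 nm from the nucleus.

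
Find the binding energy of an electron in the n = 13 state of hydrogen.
0.080507 eV

The ionization energy is the energy needed to remove the electron completely (n → ∞).

For hydrogen, E_n = -13.6057 eV / n².

At n = 13: E_13 = -13.6057 / 13² = -0.080507101 eV
At n = ∞: E_∞ = 0 eV

Ionization energy = E_∞ - E_13 = 0 - (-0.080507101) = 0.080507101 eV
Ionization energy ≈ 0.080507 eV

This is also called the binding energy of the electron in state n = 13.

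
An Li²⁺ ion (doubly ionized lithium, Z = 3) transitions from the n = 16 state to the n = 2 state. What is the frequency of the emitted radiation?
7.29e+15 Hz

First, find the transition energy:
E_16 = -13.6057 × 3² / 16² = -0.4783254 eV
E_2 = -13.6057 × 3² / 2² = -30.6128250 eV
|ΔE| = |E_2 - E_16| = 30.1344996 eV

Convert to Joules: E = 30.1344996 eV × (1.602177 × 10⁻¹⁹ J/eV) = 4.8281e-18 J

Using E = hf:
f = E/h = 4.8281e-18 J / (6.62607 × 10⁻³⁴ J·s)
f = 7.29e+15 Hz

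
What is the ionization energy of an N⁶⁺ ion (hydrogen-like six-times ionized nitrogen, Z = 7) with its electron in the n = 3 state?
74.07548 eV

The ionization energy is the energy needed to remove the electron completely (n → ∞).

For a hydrogen-like ion with Z = 7, E_n = -13.6057 Z² / n² eV.

At n = 3: E_3 = -13.6057 × 7² / 3² = -74.07547778 eV
At n = ∞: E_∞ = 0 eV

Ionization energy = E_∞ - E_3 = 0 - (-74.07547778) = 74.07547778 eV
Ionization energy ≈ 74.07548 eV

This is also called the binding energy of the electron in state n = 3.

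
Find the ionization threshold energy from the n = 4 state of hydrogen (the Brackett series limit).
0.850 eV

The series limit corresponds to the transition from n = ∞ to n = 4.
This is the highest energy (shortest wavelength) transition in the Brackett series.

E_∞ = 0 eV
E_4 = -13.6057 / 4² = -0.850 eV

Energy at series limit:
ΔE = E_∞ - E_4 = 0 - (-0.850) = 0.850 eV

This energy equals the ionization energy from the n = 4 state of hydrogen.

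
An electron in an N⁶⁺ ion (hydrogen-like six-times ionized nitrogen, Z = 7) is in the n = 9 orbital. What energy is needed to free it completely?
8.23061 eV

The ionization energy is the energy needed to remove the electron completely (n → ∞).

For a hydrogen-like ion with Z = 7, E_n = -13.6057 Z² / n² eV.

At n = 9: E_9 = -13.6057 × 7² / 9² = -8.23060864 eV
At n = ∞: E_∞ = 0 eV

Ionization energy = E_∞ - E_9 = 0 - (-8.23060864) = 8.23060864 eV
Ionization energy ≈ 8.23061 eV

This is also called the binding energy of the electron in state n = 9.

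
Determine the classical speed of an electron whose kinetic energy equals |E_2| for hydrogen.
1.09385e+06 m/s (or 0.36% of c)

The binding energy at n = 2 for hydrogen is:
E_2 = -13.6057/2² = -3.40142500 eV
|E_2| = 3.40142500 eV

Convert to Joules:
KE = 3.40142500 eV × (1.602177 × 10⁻¹⁹ J/eV) = 5.4496849e-19 J

Using KE = ½mv²:
v = √(2·KE/m_e)
v = √(2 × 5.4496849e-19 J / 9.10938 × 10⁻³¹ kg)
v = 1.09385e+06 m/s

This is approximately 0.36% the speed of light.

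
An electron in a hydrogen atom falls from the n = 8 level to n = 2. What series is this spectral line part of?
Balmer series

The spectral series in hydrogen are named based on the final (lower) energy level:
- Lyman series: n_final = 1 (ultraviolet)
- Balmer series: n_final = 2 (visible/near-UV)
- Paschen series: n_final = 3 (infrared)
- Brackett series: n_final = 4 (infrared)
- Pfund series: n_final = 5 (far infrared)

Since this transition ends at n = 2, it belongs to the Balmer series.

For reference, this 8 → 2 line has photon energy
ΔE = 13.6057 eV × (1/2² - 1/8²) = 3.1888359 eV,
corresponding to wavelength λ = hc/ΔE = 1239.84 eV·nm / 3.1888359 eV = 388.806 nm in the visible/near-UV region.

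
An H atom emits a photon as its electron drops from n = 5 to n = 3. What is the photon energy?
0.968 eV

The energy levels are E_n = -13.6057 eV / n².

Energy at n = 5: E_5 = -13.6057 / 5² = -0.544228 eV
Energy at n = 3: E_3 = -13.6057 / 3² = -1.511744 eV

For emission (electron falling to lower state), the photon energy is:
E_photon = E_5 - E_3 = |-0.544228 - (-1.511744)|
E_photon = 0.968 eV

This energy is carried away by the emitted photon.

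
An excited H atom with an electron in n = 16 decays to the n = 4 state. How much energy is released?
0.79721 eV

The energy levels are E_n = -13.6057 eV / n².

Energy at n = 16: E_16 = -13.6057 / 16² = -0.05314727 eV
Energy at n = 4: E_4 = -13.6057 / 4² = -0.85035625 eV

For emission (electron falling to lower state), the photon energy is:
E_photon = E_16 - E_4 = |-0.05314727 - (-0.85035625)|
E_photon = 0.79721 eV

This energy is carried away by the emitted photon.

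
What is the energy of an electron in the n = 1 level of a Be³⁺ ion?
-217.6912 eV

For hydrogen-like ions, the energy levels scale with Z²:
E_n = -13.6057 Z² / n² eV

For Be³⁺ (Z = 4) at n = 1:
E_1 = -13.6057 × 4² / 1²
E_1 = -13.6057 × 16 / 1
E_1 = -217.6912 / 1
E_1 = -217.6912 eV

The energy is 16 times more negative than hydrogen at the same n due to the stronger nuclear charge.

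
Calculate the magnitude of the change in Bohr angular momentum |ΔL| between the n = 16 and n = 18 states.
2.10914e-34 J·s (or 2ℏ)

In the Bohr model, L_n = nℏ where ℏ = 1.0545718e-34 J·s.

L_18 = 18ℏ = 1.8982292e-33 J·s
L_16 = 16ℏ = 1.6873149e-33 J·s

ΔL = L_18 - L_16 = (18 - 16)ℏ = 2ℏ
ΔL = 2 × 1.0545718e-34 J·s = 2.10914e-34 J·s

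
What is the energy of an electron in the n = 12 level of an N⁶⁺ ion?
-4.62972 eV

For hydrogen-like ions, the energy levels scale with Z²:
E_n = -13.6057 Z² / n² eV

For N⁶⁺ (Z = 7) at n = 12:
E_12 = -13.6057 × 7² / 12²
E_12 = -13.6057 × 49 / 144
E_12 = -666.6793 / 144
E_12 = -4.62972 eV

The energy is 49 times more negative than hydrogen at the same n due to the stronger nuclear charge.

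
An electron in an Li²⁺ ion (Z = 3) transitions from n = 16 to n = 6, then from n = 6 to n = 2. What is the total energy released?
30.134 eV

The energy levels of Li²⁺ are E_n = -13.6057 × 3² / n² eV.

First transition (16 → 6):
ΔE₁ = |E_6 - E_16|
ΔE₁ = |-3.4014250000 - (-0.4783253906)| = 2.9230996 eV

Second transition (6 → 2):
ΔE₂ = |E_2 - E_6|
ΔE₂ = |-30.6128250000 - (-3.4014250000)| = 27.2114000 eV

Total energy released:
E_total = ΔE₁ + ΔE₂ = 2.9230996 + 27.2114000 = 30.134 eV

Note: This equals the direct transition 16 → 2: 30.134 eV ✓
Energy is conserved regardless of the path taken.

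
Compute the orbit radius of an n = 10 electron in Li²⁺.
1.7639 nm (or 17.6392 Å)

The Bohr radius formula is:
r_n = n² a₀ / Z

where a₀ = 0.0529177 nm is the Bohr radius.

For Li²⁺ (Z = 3) at n = 10:
r_10 = 10² × 0.0529177 nm / 3
r_10 = 100 × 0.0529177 nm / 3
r_10 = 5.29177 nm / 3
r_10 = 1.7639 nm

The electron orbits at approximately 1.7639 nm from the nucleus.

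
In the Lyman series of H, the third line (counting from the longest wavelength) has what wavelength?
97.201614 nm

The lines of a series are numbered from the longest wavelength (smallest ΔE) outward; the third line is the transition from n = n_f + 3 to n_f.
The Lyman series has all transitions ending at n_f = 1.

For H, the third line (γ-line) is the jump from n = 4 to n = 1:
E_4 = -13.6057 / 4² = -0.85035625 eV
E_1 = -13.6057 / 1² = -13.60570000 eV
ΔE = E_4 - E_1 = 12.75534375 eV

λ = hc/E = 1239.84 eV·nm / 12.75534375 eV
λ = 97.201614 nm

This is the γ-line of the Lyman series in H.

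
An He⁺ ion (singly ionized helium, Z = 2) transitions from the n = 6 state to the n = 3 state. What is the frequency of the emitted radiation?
1.10e+15 Hz

First, find the transition energy:
E_6 = -13.6057 × 2² / 6² = -1.51174444 eV
E_3 = -13.6057 × 2² / 3² = -6.04697778 eV
|ΔE| = |E_3 - E_6| = 4.53523334 eV

Convert to Joules: E = 4.53523334 eV × (1.602177 × 10⁻¹⁹ J/eV) = 7.2662e-19 J

Using E = hf:
f = E/h = 7.2662e-19 J / (6.62607 × 10⁻³⁴ J·s)
f = 1.10e+15 Hz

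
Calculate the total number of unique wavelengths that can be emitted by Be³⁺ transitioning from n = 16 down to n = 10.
21

The electron can occupy levels n = 10, 11, ..., 16 during de-excitation — that is m = 16 - 10 + 1 = 7 distinct levels.

The number of distinct spectral lines equals the number of ways to choose 2 of these m levels (each pair gives one possible emission transition):

Number of lines = m(m-1)/2 = 7×6/2 = 21

These correspond to all possible transitions between the 7 levels:
16 → 15, 16 → 14, 16 → 13, 16 → 12, 16 → 11, 16 → 10, 15 → 14, 15 → 13...

Each transition produces a photon with a unique energy (and thus wavelength). This count does not depend on Z.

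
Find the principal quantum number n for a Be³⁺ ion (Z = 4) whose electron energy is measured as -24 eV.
n = 3

The exact energy levels follow E_n = -13.6057 Z² / n² eV with Z = 4.

The measured value (-24 eV) is reported to only 2 significant figures, so we must test candidate n values and see which one matches to that precision.

Candidate energies:
  n = 1:  E = -13.6057 × 4² / 1² = -217.69120 eV
  n = 2:  E = -13.6057 × 4² / 2² = -54.42280 eV
  n = 3:  E = -13.6057 × 4² / 3² = -24.18791 eV  ← matches
  n = 4:  E = -13.6057 × 4² / 4² = -13.60570 eV
  n = 5:  E = -13.6057 × 4² / 5² = -8.70765 eV

Checking against the measurement of -24 eV (2 sig figs), only n = 3 agrees:
E_3 = -24.18791 eV, which rounds to -24 eV ✓

Therefore n = 3.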